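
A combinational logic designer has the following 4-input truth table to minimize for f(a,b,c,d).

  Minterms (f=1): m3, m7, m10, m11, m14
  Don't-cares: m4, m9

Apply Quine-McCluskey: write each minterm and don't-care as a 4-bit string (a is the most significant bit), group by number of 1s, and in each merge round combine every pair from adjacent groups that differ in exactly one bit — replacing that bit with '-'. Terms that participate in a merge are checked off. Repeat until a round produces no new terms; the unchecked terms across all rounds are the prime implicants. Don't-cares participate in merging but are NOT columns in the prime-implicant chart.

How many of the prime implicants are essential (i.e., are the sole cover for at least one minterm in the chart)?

Round 0: 0011✓ 0100 0111✓ 1001✓ 1010✓ 1011✓ 1110✓
Round 1: -011 0-11 1-10 10-1 101-
PIs = {-011, 0-11, 0100, 1-10, 10-1, 101-}
Coverage chart:
  m3: -011,0-11
  m7: 0-11 ←essential
  m10: 1-10,101-
  m11: -011,10-1,101-
  m14: 1-10 ←essential
Essential: 0-11, 1-10

2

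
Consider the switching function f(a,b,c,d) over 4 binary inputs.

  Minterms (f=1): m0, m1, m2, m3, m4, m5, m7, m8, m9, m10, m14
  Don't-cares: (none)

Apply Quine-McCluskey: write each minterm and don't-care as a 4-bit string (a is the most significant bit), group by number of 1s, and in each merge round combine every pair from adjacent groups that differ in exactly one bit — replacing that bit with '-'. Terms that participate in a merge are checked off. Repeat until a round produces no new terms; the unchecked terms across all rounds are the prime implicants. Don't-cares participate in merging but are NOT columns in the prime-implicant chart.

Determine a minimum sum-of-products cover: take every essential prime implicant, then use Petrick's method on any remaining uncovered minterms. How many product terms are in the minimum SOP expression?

5

Round 0: 0000✓ 0001✓ 0010✓ 0011✓ 0100✓ 0101✓ 0111✓ 1000✓ 1001✓ 1010✓ 1110✓
Round 1: -000✓ -001✓ -010✓ 0-00✓ 0-01✓ 0-11✓ 00-0✓ 00-1✓ 000-✓ 001-✓ 01-1✓ 010-✓ 1-10 10-0✓ 100-✓
Round 2: -0-0 -00- 0--1 0-0- 00--
PIs = {-0-0, -00-, 0--1, 0-0-, 00--, 1-10}
Coverage chart:
  m0: -0-0,-00-,0-0-,00--
  m1: -00-,0--1,0-0-,00--
  m2: -0-0,00--
  m3: 0--1,00--
  m4: 0-0- ←essential
  m5: 0--1,0-0-
  m7: 0--1 ←essential
  m8: -0-0,-00-
  m9: -00- ←essential
  m10: -0-0,1-10
  m14: 1-10 ←essential
Essential: -00-, 0--1, 0-0-, 1-10
Petrick residual → -0-0
Min cover (5 terms): b'd' + b'c' + a'd + a'c' + acd'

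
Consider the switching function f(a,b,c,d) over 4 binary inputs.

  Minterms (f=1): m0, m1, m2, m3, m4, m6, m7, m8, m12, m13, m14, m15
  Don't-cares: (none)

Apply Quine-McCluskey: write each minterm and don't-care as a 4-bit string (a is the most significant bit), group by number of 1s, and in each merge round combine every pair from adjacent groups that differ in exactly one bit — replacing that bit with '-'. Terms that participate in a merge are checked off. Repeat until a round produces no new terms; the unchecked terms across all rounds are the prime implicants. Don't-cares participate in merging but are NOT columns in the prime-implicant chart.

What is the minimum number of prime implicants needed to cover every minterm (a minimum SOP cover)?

4

Round 0: 0000✓ 0001✓ 0010✓ 0011✓ 0100✓ 0110✓ 0111✓ 1000✓ 1100✓ 1101✓ 1110✓ 1111✓
Round 1: -000✓ -100✓ -110✓ -111✓ 0-00✓ 0-10✓ 0-11✓ 00-0✓ 00-1✓ 000-✓ 001-✓ 01-0✓ 011-✓ 1-00✓ 11-0✓ 11-1✓ 110-✓ 111-✓
Round 2: --00 -1-0 -11- 0--0 0-1- 00-- 11--
PIs = {--00, -1-0, -11-, 0--0, 0-1-, 00--, 11--}
Coverage chart:
  m0: --00,0--0,00--
  m1: 00-- ←essential
  m2: 0--0,0-1-,00--
  m3: 0-1-,00--
  m4: --00,-1-0,0--0
  m6: -1-0,-11-,0--0,0-1-
  m7: -11-,0-1-
  m8: --00 ←essential
  m12: --00,-1-0,11--
  m13: 11-- ←essential
  m14: -1-0,-11-,11--
  m15: -11-,11--
Essential: --00, 00--, 11--
Petrick residual → -11-
Min cover (4 terms): c'd' + bc + a'b' + ab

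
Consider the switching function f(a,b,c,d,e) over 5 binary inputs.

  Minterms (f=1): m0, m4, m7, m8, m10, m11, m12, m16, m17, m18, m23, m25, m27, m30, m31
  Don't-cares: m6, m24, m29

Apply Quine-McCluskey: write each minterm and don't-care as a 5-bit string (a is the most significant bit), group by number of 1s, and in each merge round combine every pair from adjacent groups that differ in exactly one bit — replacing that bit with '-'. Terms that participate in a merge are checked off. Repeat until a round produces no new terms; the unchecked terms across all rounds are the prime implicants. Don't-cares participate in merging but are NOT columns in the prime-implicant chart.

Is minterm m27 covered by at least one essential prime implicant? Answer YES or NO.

NO

size-2^0 implicants → 00000(✓)  00100(✓)  00110(✓)  00111(✓)  01000(✓)  01010(✓)  01011(✓)  01100(✓)  10000(✓)  10001(✓)  10010(✓)  10111(✓)  11000(✓)  11001(✓)  11011(✓)  11101(✓)  11110(✓)  11111(✓)
size-2^1 implicants → -0000(✓)  -0111  -1000(✓)  -1011  0-000(✓)  0-100(✓)  00-00(✓)  001-0  0011-  01-00(✓)  010-0  0101-  1-000(✓)  1-001(✓)  1-111  100-0  1000-(✓)  11-01(✓)  11-11(✓)  110-1(✓)  1100-(✓)  111-1(✓)  1111-
size-2^2 implicants → --000  0--00  1-00-  11--1
Unchecked terms (primes): --000, -0111, -1011, 0--00, 001-0, 0011-, 010-0, 0101-, 1-00-, 1-111, 100-0, 11--1, 1111-
Minterm coverage:
  m0 ⊆ --000,0--00
  m4 ⊆ 0--00,001-0
  m7 ⊆ -0111,0011-
  m8 ⊆ --000,0--00,010-0
  m10 ⊆ 010-0,0101-
  m11 ⊆ -1011,0101-
  m12 ⊆ 0--00 [E]
  m16 ⊆ --000,1-00-,100-0
  m17 ⊆ 1-00- [E]
  m18 ⊆ 100-0 [E]
  m23 ⊆ -0111,1-111
  m25 ⊆ 1-00-,11--1
  m27 ⊆ -1011,11--1
  m30 ⊆ 1111- [E]
  m31 ⊆ 1-111,11--1,1111-
E = {0--00, 1-00-, 100-0, 1111-}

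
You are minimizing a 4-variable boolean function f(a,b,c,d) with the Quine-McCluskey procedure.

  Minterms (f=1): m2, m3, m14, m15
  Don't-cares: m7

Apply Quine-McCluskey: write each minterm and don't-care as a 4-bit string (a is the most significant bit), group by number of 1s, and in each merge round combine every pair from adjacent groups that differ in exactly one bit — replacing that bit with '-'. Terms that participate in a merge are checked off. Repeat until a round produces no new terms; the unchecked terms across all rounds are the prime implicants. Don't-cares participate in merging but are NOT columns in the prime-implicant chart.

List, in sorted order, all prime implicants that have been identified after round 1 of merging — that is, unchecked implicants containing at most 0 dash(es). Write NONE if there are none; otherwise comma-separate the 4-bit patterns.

[col 0] 0010*, 0011*, 0111*, 1110*, 1111*
[col 1] -111, 0-11, 001-, 111-
Prime implicants: -111, 0-11, 001-, 111-

NONE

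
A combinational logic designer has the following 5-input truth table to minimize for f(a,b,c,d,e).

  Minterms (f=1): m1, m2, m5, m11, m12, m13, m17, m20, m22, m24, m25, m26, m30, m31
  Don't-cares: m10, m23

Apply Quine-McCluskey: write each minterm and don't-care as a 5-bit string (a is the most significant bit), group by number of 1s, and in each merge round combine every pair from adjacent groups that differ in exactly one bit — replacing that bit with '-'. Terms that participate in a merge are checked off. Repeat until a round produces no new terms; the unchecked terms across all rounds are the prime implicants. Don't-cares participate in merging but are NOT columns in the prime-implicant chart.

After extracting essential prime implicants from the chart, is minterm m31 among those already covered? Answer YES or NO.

YES

Round 0: 00001✓ 00010✓ 00101✓ 01010✓ 01011✓ 01100✓ 01101✓ 10001✓ 10100✓ 10110✓ 10111✓ 11000✓ 11001✓ 11010✓ 11110✓ 11111✓
Round 1: -0001 -1010 0-010 0-101 00-01 0101- 0110- 1-001 1-110✓ 1-111✓ 101-0 1011-✓ 11-10 110-0 1100- 1111-✓
Round 2: 1-11-
PIs = {-0001, -1010, 0-010, 0-101, 00-01, 0101-, 0110-, 1-001, 1-11-, 101-0, 11-10, 110-0, 1100-}
Coverage chart:
  m1: -0001,00-01
  m2: 0-010 ←essential
  m5: 0-101,00-01
  m11: 0101- ←essential
  m12: 0110- ←essential
  m13: 0-101,0110-
  m17: -0001,1-001
  m20: 101-0 ←essential
  m22: 1-11-,101-0
  m24: 110-0,1100-
  m25: 1-001,1100-
  m26: -1010,11-10,110-0
  m30: 1-11-,11-10
  m31: 1-11- ←essential
Essential: 0-010, 0101-, 0110-, 1-11-, 101-0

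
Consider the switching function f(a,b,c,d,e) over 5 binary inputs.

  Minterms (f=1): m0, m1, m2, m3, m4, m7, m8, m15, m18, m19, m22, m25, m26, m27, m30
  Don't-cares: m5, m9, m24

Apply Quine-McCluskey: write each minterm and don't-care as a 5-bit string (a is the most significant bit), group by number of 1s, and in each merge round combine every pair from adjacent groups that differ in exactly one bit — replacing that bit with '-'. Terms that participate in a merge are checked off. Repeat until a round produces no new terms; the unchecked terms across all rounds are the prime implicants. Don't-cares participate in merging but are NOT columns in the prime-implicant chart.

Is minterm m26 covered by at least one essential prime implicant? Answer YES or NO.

size-2^0 implicants → 00000(✓)  00001(✓)  00010(✓)  00011(✓)  00100(✓)  00101(✓)  00111(✓)  01000(✓)  01001(✓)  01111(✓)  10010(✓)  10011(✓)  10110(✓)  11000(✓)  11001(✓)  11010(✓)  11011(✓)  11110(✓)
size-2^1 implicants → -0010(✓)  -0011(✓)  -1000(✓)  -1001(✓)  0-000(✓)  0-001(✓)  0-111  00-00(✓)  00-01(✓)  00-11(✓)  000-0(✓)  000-1(✓)  0000-(✓)  0001-(✓)  001-1(✓)  0010-(✓)  0100-(✓)  1-010(✓)  1-011(✓)  1-110(✓)  10-10(✓)  1001-(✓)  11-10(✓)  110-0(✓)  110-1(✓)  1100-(✓)  1101-(✓)
size-2^2 implicants → -001-  -100-  0-00-  00--1  00-0-  000--  1--10  1-01-  110--
Unchecked terms (primes): -001-, -100-, 0-00-, 0-111, 00--1, 00-0-, 000--, 1--10, 1-01-, 110--
Minterm coverage:
  m0 ⊆ 0-00-,00-0-,000--
  m1 ⊆ 0-00-,00--1,00-0-,000--
  m2 ⊆ -001-,000--
  m3 ⊆ -001-,00--1,000--
  m4 ⊆ 00-0- [E]
  m7 ⊆ 0-111,00--1
  m8 ⊆ -100-,0-00-
  m15 ⊆ 0-111 [E]
  m18 ⊆ -001-,1--10,1-01-
  m19 ⊆ -001-,1-01-
  m22 ⊆ 1--10 [E]
  m25 ⊆ -100-,110--
  m26 ⊆ 1--10,1-01-,110--
  m27 ⊆ 1-01-,110--
  m30 ⊆ 1--10 [E]
E = {0-111, 00-0-, 1--10}

YES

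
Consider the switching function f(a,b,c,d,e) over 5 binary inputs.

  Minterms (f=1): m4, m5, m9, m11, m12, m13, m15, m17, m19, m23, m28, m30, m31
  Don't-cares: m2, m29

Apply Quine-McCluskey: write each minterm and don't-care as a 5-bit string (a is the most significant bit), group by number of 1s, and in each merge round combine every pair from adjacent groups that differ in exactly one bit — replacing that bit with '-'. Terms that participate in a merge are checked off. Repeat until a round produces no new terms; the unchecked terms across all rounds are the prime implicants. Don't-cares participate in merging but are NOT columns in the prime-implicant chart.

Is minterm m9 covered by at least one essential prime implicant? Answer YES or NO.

YES

Round 0: 00010 00100✓ 00101✓ 01001✓ 01011✓ 01100✓ 01101✓ 01111✓ 10001✓ 10011✓ 10111✓ 11100✓ 11101✓ 11110✓ 11111✓
Round 1: -1100✓ -1101✓ -1111✓ 0-100✓ 0-101✓ 0010-✓ 01-01✓ 01-11✓ 010-1✓ 011-1✓ 0110-✓ 1-111 10-11 100-1 111-0✓ 111-1✓ 1110-✓ 1111-✓
Round 2: -11-1 -110- 0-10- 01--1 111--
PIs = {-11-1, -110-, 0-10-, 00010, 01--1, 1-111, 10-11, 100-1, 111--}
Coverage chart:
  m4: 0-10- ←essential
  m5: 0-10- ←essential
  m9: 01--1 ←essential
  m11: 01--1 ←essential
  m12: -110-,0-10-
  m13: -11-1,-110-,0-10-,01--1
  m15: -11-1,01--1
  m17: 100-1 ←essential
  m19: 10-11,100-1
  m23: 1-111,10-11
  m28: -110-,111--
  m30: 111-- ←essential
  m31: -11-1,1-111,111--
Essential: 0-10-, 01--1, 100-1, 111--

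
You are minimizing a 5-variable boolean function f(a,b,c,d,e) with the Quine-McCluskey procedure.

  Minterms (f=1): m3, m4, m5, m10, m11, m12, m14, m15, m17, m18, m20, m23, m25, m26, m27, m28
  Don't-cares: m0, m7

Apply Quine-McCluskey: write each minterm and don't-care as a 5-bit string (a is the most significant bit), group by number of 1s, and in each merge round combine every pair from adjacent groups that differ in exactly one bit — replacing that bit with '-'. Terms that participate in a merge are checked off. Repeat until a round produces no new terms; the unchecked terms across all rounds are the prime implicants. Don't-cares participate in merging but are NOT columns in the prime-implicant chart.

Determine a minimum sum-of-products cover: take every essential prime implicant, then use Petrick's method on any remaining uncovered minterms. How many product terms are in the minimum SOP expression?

8

[col 0] 00000*, 00011*, 00100*, 00101*, 00111*, 01010*, 01011*, 01100*, 01110*, 01111*, 10001*, 10010*, 10100*, 10111*, 11001*, 11010*, 11011*, 11100*
[col 1] -0100*, -0111, -1010*, -1011*, -1100*, 0-011*, 0-100*, 0-111*, 00-00, 00-11*, 001-1, 0010-, 01-10*, 01-11*, 0101-*, 011-0, 0111-*, 1-001, 1-010, 1-100*, 110-1, 1101-*
[col 2] --100, -101-, 0--11, 01-1-
Prime implicants: --100, -0111, -101-, 0--11, 00-00, 001-1, 0010-, 01-1-, 011-0, 1-001, 1-010, 110-1
PI chart (minterm → PIs covering it):
  3 | 0--11  (sole → essential)
  4 | --100,00-00,0010-
  5 | 001-1,0010-
  10 | -101-,01-1-
  11 | -101-,0--11,01-1-
  12 | --100,011-0
  14 | 01-1-,011-0
  15 | 0--11,01-1-
  17 | 1-001  (sole → essential)
  18 | 1-010  (sole → essential)
  20 | --100  (sole → essential)
  23 | -0111  (sole → essential)
  25 | 1-001,110-1
  26 | -101-,1-010
  27 | -101-,110-1
  28 | --100  (sole → essential)
Essential prime implicants: --100, -0111, 0--11, 1-001, 1-010
Petrick residual → -101-, 001-1, 01-1-
Minimum SOP uses 8 PIs: cd'e' + b'cde + bc'd + a'de + a'b'ce + a'bd + ac'd'e + ac'de'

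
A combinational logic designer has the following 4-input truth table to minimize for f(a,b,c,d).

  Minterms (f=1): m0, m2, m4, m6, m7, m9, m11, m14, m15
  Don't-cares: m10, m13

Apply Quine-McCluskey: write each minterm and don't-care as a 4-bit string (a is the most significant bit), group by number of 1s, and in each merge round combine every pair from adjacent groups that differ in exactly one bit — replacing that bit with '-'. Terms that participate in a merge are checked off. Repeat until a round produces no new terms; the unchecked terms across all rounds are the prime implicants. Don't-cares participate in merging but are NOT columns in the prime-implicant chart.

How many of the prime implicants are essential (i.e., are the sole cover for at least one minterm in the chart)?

3

size-2^0 implicants → 0000(✓)  0010(✓)  0100(✓)  0110(✓)  0111(✓)  1001(✓)  1010(✓)  1011(✓)  1101(✓)  1110(✓)  1111(✓)
size-2^1 implicants → -010(✓)  -110(✓)  -111(✓)  0-00(✓)  0-10(✓)  00-0(✓)  01-0(✓)  011-(✓)  1-01(✓)  1-10(✓)  1-11(✓)  10-1(✓)  101-(✓)  11-1(✓)  111-(✓)
size-2^2 implicants → --10  -11-  0--0  1--1  1-1-
Unchecked terms (primes): --10, -11-, 0--0, 1--1, 1-1-
Minterm coverage:
  m0 ⊆ 0--0 [E]
  m2 ⊆ --10,0--0
  m4 ⊆ 0--0 [E]
  m6 ⊆ --10,-11-,0--0
  m7 ⊆ -11- [E]
  m9 ⊆ 1--1 [E]
  m11 ⊆ 1--1,1-1-
  m14 ⊆ --10,-11-,1-1-
  m15 ⊆ -11-,1--1,1-1-
E = {-11-, 0--0, 1--1}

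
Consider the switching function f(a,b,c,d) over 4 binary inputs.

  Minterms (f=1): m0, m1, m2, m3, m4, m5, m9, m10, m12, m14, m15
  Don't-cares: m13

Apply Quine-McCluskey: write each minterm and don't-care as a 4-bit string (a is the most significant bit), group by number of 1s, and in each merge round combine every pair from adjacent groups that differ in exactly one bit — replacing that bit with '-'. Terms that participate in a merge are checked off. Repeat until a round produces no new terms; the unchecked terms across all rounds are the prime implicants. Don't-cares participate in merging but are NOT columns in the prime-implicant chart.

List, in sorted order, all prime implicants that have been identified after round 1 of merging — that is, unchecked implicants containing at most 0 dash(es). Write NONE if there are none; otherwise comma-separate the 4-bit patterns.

NONE

size-2^0 implicants → 0000(✓)  0001(✓)  0010(✓)  0011(✓)  0100(✓)  0101(✓)  1001(✓)  1010(✓)  1100(✓)  1101(✓)  1110(✓)  1111(✓)
size-2^1 implicants → -001(✓)  -010  -100(✓)  -101(✓)  0-00(✓)  0-01(✓)  00-0(✓)  00-1(✓)  000-(✓)  001-(✓)  010-(✓)  1-01(✓)  1-10  11-0(✓)  11-1(✓)  110-(✓)  111-(✓)
size-2^2 implicants → --01  -10-  0-0-  00--  11--
Unchecked terms (primes): --01, -010, -10-, 0-0-, 00--, 1-10, 11--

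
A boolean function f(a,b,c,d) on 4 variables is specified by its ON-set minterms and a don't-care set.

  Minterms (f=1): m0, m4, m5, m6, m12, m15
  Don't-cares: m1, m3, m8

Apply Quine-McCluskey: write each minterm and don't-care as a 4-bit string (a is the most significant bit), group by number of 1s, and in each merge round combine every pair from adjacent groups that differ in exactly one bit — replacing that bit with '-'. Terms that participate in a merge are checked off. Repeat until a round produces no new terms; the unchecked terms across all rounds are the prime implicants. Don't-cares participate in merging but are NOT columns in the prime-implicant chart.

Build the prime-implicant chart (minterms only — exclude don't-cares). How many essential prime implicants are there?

4

size-2^0 implicants → 0000(✓)  0001(✓)  0011(✓)  0100(✓)  0101(✓)  0110(✓)  1000(✓)  1100(✓)  1111
size-2^1 implicants → -000(✓)  -100(✓)  0-00(✓)  0-01(✓)  00-1  000-(✓)  01-0  010-(✓)  1-00(✓)
size-2^2 implicants → --00  0-0-
Unchecked terms (primes): --00, 0-0-, 00-1, 01-0, 1111
Minterm coverage:
  m0 ⊆ --00,0-0-
  m4 ⊆ --00,0-0-,01-0
  m5 ⊆ 0-0- [E]
  m6 ⊆ 01-0 [E]
  m12 ⊆ --00 [E]
  m15 ⊆ 1111 [E]
E = {--00, 0-0-, 01-0, 1111}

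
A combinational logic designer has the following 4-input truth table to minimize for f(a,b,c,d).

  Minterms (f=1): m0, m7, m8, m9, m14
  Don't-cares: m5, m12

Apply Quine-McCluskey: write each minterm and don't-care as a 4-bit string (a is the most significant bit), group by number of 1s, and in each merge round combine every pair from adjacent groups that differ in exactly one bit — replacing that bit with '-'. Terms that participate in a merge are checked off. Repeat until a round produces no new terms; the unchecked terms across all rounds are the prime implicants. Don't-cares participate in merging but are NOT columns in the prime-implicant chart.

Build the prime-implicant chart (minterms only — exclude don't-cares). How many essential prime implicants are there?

4

[col 0] 0000*, 0101*, 0111*, 1000*, 1001*, 1100*, 1110*
[col 1] -000, 01-1, 1-00, 100-, 11-0
Prime implicants: -000, 01-1, 1-00, 100-, 11-0
PI chart (minterm → PIs covering it):
  0 | -000  (sole → essential)
  7 | 01-1  (sole → essential)
  8 | -000,1-00,100-
  9 | 100-  (sole → essential)
  14 | 11-0  (sole → essential)
Essential prime implicants: -000, 01-1, 100-, 11-0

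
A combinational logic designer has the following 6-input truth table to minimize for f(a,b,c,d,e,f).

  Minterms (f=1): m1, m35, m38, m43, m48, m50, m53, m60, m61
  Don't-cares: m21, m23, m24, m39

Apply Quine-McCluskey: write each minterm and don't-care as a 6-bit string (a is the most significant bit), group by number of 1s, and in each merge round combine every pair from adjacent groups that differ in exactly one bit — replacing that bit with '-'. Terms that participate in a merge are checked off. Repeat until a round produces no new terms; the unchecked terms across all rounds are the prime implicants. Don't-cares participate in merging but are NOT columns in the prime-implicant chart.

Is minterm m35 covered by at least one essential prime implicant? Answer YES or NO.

size-2^0 implicants → 000001  010101(✓)  010111(✓)  011000  100011(✓)  100110(✓)  100111(✓)  101011(✓)  110000(✓)  110010(✓)  110101(✓)  111100(✓)  111101(✓)
size-2^1 implicants → -10101  0101-1  10-011  100-11  10011-  11-101  1100-0  11110-
Unchecked terms (primes): -10101, 000001, 0101-1, 011000, 10-011, 100-11, 10011-, 11-101, 1100-0, 11110-
Minterm coverage:
  m1 ⊆ 000001 [E]
  m35 ⊆ 10-011,100-11
  m38 ⊆ 10011- [E]
  m43 ⊆ 10-011 [E]
  m48 ⊆ 1100-0 [E]
  m50 ⊆ 1100-0 [E]
  m53 ⊆ -10101,11-101
  m60 ⊆ 11110- [E]
  m61 ⊆ 11-101,11110-
E = {000001, 10-011, 10011-, 1100-0, 11110-}

YES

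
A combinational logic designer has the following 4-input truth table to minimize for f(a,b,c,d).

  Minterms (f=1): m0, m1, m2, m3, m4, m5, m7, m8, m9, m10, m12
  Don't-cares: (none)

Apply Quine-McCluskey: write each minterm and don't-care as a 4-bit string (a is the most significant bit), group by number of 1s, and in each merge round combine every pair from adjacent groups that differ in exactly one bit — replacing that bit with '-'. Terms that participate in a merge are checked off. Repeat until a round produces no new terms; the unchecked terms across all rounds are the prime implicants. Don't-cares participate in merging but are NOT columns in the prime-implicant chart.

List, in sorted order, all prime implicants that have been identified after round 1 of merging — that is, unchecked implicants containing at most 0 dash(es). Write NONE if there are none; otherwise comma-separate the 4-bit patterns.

Round 0: 0000✓ 0001✓ 0010✓ 0011✓ 0100✓ 0101✓ 0111✓ 1000✓ 1001✓ 1010✓ 1100✓
Round 1: -000✓ -001✓ -010✓ -100✓ 0-00✓ 0-01✓ 0-11✓ 00-0✓ 00-1✓ 000-✓ 001-✓ 01-1✓ 010-✓ 1-00✓ 10-0✓ 100-✓
Round 2: --00 -0-0 -00- 0--1 0-0- 00--
PIs = {--00, -0-0, -00-, 0--1, 0-0-, 00--}

NONE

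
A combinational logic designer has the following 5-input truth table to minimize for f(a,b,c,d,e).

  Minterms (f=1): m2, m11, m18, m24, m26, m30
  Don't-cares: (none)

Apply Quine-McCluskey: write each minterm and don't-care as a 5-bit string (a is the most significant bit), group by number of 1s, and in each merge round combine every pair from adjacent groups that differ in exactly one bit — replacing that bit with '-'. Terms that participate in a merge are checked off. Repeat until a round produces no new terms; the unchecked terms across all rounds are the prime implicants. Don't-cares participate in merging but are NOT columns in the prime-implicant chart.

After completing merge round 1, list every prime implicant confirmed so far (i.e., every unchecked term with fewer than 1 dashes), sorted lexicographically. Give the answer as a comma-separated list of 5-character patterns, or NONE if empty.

size-2^0 implicants → 00010(✓)  01011  10010(✓)  11000(✓)  11010(✓)  11110(✓)
size-2^1 implicants → -0010  1-010  11-10  110-0
Unchecked terms (primes): -0010, 01011, 1-010, 11-10, 110-0

01011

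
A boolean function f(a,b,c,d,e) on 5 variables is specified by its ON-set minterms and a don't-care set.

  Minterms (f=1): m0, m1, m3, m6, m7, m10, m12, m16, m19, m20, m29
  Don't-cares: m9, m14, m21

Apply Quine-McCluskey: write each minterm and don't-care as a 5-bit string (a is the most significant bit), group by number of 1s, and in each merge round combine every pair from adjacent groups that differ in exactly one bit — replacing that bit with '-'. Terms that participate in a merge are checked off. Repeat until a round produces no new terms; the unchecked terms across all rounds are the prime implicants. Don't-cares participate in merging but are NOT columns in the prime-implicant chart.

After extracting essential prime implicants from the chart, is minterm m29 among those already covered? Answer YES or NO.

Round 0: 00000✓ 00001✓ 00011✓ 00110✓ 00111✓ 01001✓ 01010✓ 01100✓ 01110✓ 10000✓ 10011✓ 10100✓ 10101✓ 11101✓
Round 1: -0000 -0011 0-001 0-110 00-11 000-1 0000- 0011- 01-10 011-0 1-101 10-00 1010-
PIs = {-0000, -0011, 0-001, 0-110, 00-11, 000-1, 0000-, 0011-, 01-10, 011-0, 1-101, 10-00, 1010-}
Coverage chart:
  m0: -0000,0000-
  m1: 0-001,000-1,0000-
  m3: -0011,00-11,000-1
  m6: 0-110,0011-
  m7: 00-11,0011-
  m10: 01-10 ←essential
  m12: 011-0 ←essential
  m16: -0000,10-00
  m19: -0011 ←essential
  m20: 10-00,1010-
  m29: 1-101 ←essential
Essential: -0011, 01-10, 011-0, 1-101

YES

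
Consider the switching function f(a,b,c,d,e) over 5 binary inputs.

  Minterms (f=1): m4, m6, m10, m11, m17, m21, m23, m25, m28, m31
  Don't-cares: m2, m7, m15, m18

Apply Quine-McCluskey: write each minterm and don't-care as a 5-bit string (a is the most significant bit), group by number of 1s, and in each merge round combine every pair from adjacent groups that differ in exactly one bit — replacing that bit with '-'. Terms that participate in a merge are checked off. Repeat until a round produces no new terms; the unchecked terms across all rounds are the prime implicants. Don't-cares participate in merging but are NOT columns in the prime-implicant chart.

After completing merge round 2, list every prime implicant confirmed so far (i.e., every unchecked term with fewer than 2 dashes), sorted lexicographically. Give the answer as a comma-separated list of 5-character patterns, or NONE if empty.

Round 0: 00010✓ 00100✓ 00110✓ 00111✓ 01010✓ 01011✓ 01111✓ 10001✓ 10010✓ 10101✓ 10111✓ 11001✓ 11100 11111✓
Round 1: -0010 -0111✓ -1111✓ 0-010 0-111✓ 00-10 001-0 0011- 01-11 0101- 1-001 1-111✓ 10-01 101-1
Round 2: --111
PIs = {--111, -0010, 0-010, 00-10, 001-0, 0011-, 01-11, 0101-, 1-001, 10-01, 101-1, 11100}

-0010, 0-010, 00-10, 001-0, 0011-, 01-11, 0101-, 1-001, 10-01, 101-1, 11100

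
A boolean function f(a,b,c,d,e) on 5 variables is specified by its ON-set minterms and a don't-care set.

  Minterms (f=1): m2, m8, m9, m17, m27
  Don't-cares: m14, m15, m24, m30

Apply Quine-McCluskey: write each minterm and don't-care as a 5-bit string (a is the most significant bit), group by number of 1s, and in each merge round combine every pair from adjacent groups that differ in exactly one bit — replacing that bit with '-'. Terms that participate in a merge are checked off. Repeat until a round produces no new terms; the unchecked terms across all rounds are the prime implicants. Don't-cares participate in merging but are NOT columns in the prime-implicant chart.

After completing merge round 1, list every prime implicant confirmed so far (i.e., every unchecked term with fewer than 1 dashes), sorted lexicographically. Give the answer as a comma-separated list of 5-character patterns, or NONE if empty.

00010, 10001, 11011

Round 0: 00010 01000✓ 01001✓ 01110✓ 01111✓ 10001 11000✓ 11011 11110✓
Round 1: -1000 -1110 0100- 0111-
PIs = {-1000, -1110, 00010, 0100-, 0111-, 10001, 11011}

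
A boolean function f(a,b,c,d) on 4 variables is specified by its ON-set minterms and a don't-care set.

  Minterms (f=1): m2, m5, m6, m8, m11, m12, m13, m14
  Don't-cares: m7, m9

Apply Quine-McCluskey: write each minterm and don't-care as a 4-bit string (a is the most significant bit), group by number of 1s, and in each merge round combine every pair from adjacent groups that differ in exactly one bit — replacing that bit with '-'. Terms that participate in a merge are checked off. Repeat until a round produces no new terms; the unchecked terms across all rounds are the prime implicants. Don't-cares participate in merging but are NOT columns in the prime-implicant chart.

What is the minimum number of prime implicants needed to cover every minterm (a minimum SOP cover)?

5

[col 0] 0010*, 0101*, 0110*, 0111*, 1000*, 1001*, 1011*, 1100*, 1101*, 1110*
[col 1] -101, -110, 0-10, 01-1, 011-, 1-00*, 1-01*, 10-1, 100-*, 11-0, 110-*
[col 2] 1-0-
Prime implicants: -101, -110, 0-10, 01-1, 011-, 1-0-, 10-1, 11-0
PI chart (minterm → PIs covering it):
  2 | 0-10  (sole → essential)
  5 | -101,01-1
  6 | -110,0-10,011-
  8 | 1-0-  (sole → essential)
  11 | 10-1  (sole → essential)
  12 | 1-0-,11-0
  13 | -101,1-0-
  14 | -110,11-0
Essential prime implicants: 0-10, 1-0-, 10-1
Petrick residual → -101, -110
Minimum SOP uses 5 PIs: bc'd + bcd' + a'cd' + ac' + ab'd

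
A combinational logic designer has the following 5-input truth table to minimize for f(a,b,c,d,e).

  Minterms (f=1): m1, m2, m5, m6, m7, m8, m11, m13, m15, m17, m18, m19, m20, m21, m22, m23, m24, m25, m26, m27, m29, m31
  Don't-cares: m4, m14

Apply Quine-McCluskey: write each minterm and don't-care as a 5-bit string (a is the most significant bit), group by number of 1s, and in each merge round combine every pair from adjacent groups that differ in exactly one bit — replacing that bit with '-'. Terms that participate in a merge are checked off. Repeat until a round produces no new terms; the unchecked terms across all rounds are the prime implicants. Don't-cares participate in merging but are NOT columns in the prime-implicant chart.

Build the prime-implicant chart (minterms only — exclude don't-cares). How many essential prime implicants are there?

6

size-2^0 implicants → 00001(✓)  00010(✓)  00100(✓)  00101(✓)  00110(✓)  00111(✓)  01000(✓)  01011(✓)  01101(✓)  01110(✓)  01111(✓)  10001(✓)  10010(✓)  10011(✓)  10100(✓)  10101(✓)  10110(✓)  10111(✓)  11000(✓)  11001(✓)  11010(✓)  11011(✓)  11101(✓)  11111(✓)
size-2^1 implicants → -0001(✓)  -0010(✓)  -0100(✓)  -0101(✓)  -0110(✓)  -0111(✓)  -1000  -1011(✓)  -1101(✓)  -1111(✓)  0-101(✓)  0-110(✓)  0-111(✓)  00-01(✓)  00-10(✓)  001-0(✓)  001-1(✓)  0010-(✓)  0011-(✓)  01-11(✓)  011-1(✓)  0111-(✓)  1-001(✓)  1-010(✓)  1-011(✓)  1-101(✓)  1-111(✓)  10-01(✓)  10-10(✓)  10-11(✓)  100-1(✓)  1001-(✓)  101-0(✓)  101-1(✓)  1010-(✓)  1011-(✓)  11-01(✓)  11-11(✓)  110-0(✓)  110-1(✓)  1100-(✓)  1101-(✓)  111-1(✓)
size-2^2 implicants → --101(✓)  --111(✓)  -0-01  -0-10  -01-0(✓)  -01-1(✓)  -010-(✓)  -011-(✓)  -1-11  -11-1(✓)  0-1-1(✓)  0-11-  001--(✓)  1--01(✓)  1--11(✓)  1-0-1(✓)  1-01-  1-1-1(✓)  10--1(✓)  10-1-  101--(✓)  11--1(✓)  110--
size-2^3 implicants → --1-1  -01--  1---1
Unchecked terms (primes): --1-1, -0-01, -0-10, -01--, -1-11, -1000, 0-11-, 1---1, 1-01-, 10-1-, 110--
Minterm coverage:
  m1 ⊆ -0-01 [E]
  m2 ⊆ -0-10 [E]
  m5 ⊆ --1-1,-0-01,-01--
  m6 ⊆ -0-10,-01--,0-11-
  m7 ⊆ --1-1,-01--,0-11-
  m8 ⊆ -1000 [E]
  m11 ⊆ -1-11 [E]
  m13 ⊆ --1-1 [E]
  m15 ⊆ --1-1,-1-11,0-11-
  m17 ⊆ -0-01,1---1
  m18 ⊆ -0-10,1-01-,10-1-
  m19 ⊆ 1---1,1-01-,10-1-
  m20 ⊆ -01-- [E]
  m21 ⊆ --1-1,-0-01,-01--,1---1
  m22 ⊆ -0-10,-01--,10-1-
  m23 ⊆ --1-1,-01--,1---1,10-1-
  m24 ⊆ -1000,110--
  m25 ⊆ 1---1,110--
  m26 ⊆ 1-01-,110--
  m27 ⊆ -1-11,1---1,1-01-,110--
  m29 ⊆ --1-1,1---1
  m31 ⊆ --1-1,-1-11,1---1
E = {--1-1, -0-01, -0-10, -01--, -1-11, -1000}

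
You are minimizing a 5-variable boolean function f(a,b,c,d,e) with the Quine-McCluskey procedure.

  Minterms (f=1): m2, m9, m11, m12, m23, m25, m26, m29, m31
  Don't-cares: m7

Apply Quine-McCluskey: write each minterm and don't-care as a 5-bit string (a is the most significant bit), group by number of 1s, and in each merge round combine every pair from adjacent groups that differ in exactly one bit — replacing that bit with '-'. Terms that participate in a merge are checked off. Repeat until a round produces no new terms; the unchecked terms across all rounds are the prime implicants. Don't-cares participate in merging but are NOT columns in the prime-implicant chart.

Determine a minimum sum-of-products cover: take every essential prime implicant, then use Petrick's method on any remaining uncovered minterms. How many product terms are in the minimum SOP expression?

size-2^0 implicants → 00010  00111(✓)  01001(✓)  01011(✓)  01100  10111(✓)  11001(✓)  11010  11101(✓)  11111(✓)
size-2^1 implicants → -0111  -1001  010-1  1-111  11-01  111-1
Unchecked terms (primes): -0111, -1001, 00010, 010-1, 01100, 1-111, 11-01, 11010, 111-1
Minterm coverage:
  m2 ⊆ 00010 [E]
  m9 ⊆ -1001,010-1
  m11 ⊆ 010-1 [E]
  m12 ⊆ 01100 [E]
  m23 ⊆ -0111,1-111
  m25 ⊆ -1001,11-01
  m26 ⊆ 11010 [E]
  m29 ⊆ 11-01,111-1
  m31 ⊆ 1-111,111-1
E = {00010, 010-1, 01100, 11010}
Petrick residual → 1-111, 11-01
Cover = a'b'c'de' + a'bc'e + a'bcd'e' + acde + abd'e + abc'de'  |cover|=6

6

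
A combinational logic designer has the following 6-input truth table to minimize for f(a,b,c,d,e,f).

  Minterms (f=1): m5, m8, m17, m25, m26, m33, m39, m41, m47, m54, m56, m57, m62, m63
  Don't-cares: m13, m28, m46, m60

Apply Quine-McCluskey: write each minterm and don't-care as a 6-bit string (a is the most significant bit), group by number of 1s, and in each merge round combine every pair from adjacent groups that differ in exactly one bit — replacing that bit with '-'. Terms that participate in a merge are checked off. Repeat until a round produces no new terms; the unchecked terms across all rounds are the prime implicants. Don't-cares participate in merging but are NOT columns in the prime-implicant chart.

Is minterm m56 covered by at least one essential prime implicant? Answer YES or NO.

NO

Round 0: 000101✓ 001000 001101✓ 010001✓ 011001✓ 011010 011100✓ 100001✓ 100111✓ 101001✓ 101110✓ 101111✓ 110110✓ 111000✓ 111001✓ 111100✓ 111110✓ 111111✓
Round 1: -11001 -11100 00-101 01-001 1-1001 1-1110✓ 1-1111✓ 10-001 10-111 10111-✓ 11-110 111-00 11100- 1111-0 11111-✓
Round 2: 1-111-
PIs = {-11001, -11100, 00-101, 001000, 01-001, 011010, 1-1001, 1-111-, 10-001, 10-111, 11-110, 111-00, 11100-, 1111-0}
Coverage chart:
  m5: 00-101 ←essential
  m8: 001000 ←essential
  m17: 01-001 ←essential
  m25: -11001,01-001
  m26: 011010 ←essential
  m33: 10-001 ←essential
  m39: 10-111 ←essential
  m41: 1-1001,10-001
  m47: 1-111-,10-111
  m54: 11-110 ←essential
  m56: 111-00,11100-
  m57: -11001,1-1001,11100-
  m62: 1-111-,11-110,1111-0
  m63: 1-111- ←essential
Essential: 00-101, 001000, 01-001, 011010, 1-111-, 10-001, 10-111, 11-110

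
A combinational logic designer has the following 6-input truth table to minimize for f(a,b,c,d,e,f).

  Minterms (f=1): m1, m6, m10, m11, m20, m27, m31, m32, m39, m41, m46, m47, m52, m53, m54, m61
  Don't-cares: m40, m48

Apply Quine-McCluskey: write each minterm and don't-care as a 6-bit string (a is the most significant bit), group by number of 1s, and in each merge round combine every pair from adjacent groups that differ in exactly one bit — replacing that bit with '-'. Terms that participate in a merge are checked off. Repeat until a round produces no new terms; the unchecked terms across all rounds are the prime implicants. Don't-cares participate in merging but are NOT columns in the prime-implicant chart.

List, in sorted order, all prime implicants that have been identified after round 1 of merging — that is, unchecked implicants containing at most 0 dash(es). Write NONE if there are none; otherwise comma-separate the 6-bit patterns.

000001, 000110

size-2^0 implicants → 000001  000110  001010(✓)  001011(✓)  010100(✓)  011011(✓)  011111(✓)  100000(✓)  100111(✓)  101000(✓)  101001(✓)  101110(✓)  101111(✓)  110000(✓)  110100(✓)  110101(✓)  110110(✓)  111101(✓)
size-2^1 implicants → -10100  0-1011  00101-  011-11  1-0000  10-000  10-111  10100-  10111-  11-101  110-00  1101-0  11010-
Unchecked terms (primes): -10100, 0-1011, 000001, 000110, 00101-, 011-11, 1-0000, 10-000, 10-111, 10100-, 10111-, 11-101, 110-00, 1101-0, 11010-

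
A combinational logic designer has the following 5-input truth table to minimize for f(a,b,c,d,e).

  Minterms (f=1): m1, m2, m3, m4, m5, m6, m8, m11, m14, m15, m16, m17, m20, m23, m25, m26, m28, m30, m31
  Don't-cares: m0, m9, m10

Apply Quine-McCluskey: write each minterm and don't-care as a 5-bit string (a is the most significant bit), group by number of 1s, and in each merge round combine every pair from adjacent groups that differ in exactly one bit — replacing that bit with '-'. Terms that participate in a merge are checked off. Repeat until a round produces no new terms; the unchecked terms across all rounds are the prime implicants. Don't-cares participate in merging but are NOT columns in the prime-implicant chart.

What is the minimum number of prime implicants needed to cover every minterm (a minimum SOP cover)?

9

[col 0] 00000*, 00001*, 00010*, 00011*, 00100*, 00101*, 00110*, 01000*, 01001*, 01010*, 01011*, 01110*, 01111*, 10000*, 10001*, 10100*, 10111*, 11001*, 11010*, 11100*, 11110*, 11111*
[col 1] -0000*, -0001*, -0100*, -1001*, -1010*, -1110*, -1111*, 0-000*, 0-001*, 0-010*, 0-011*, 0-110*, 00-00*, 00-01*, 00-10*, 000-0*, 000-1*, 0000-*, 0001-*, 001-0*, 0010-*, 01-10*, 01-11*, 010-0*, 010-1*, 0100-*, 0101-*, 0111-*, 1-001*, 1-100, 1-111, 10-00*, 1000-*, 11-10*, 111-0, 1111-*
[col 2] --001, -0-00, -000-, -1-10, -111-, 0--10, 0-0-0*, 0-0-1*, 0-00-*, 0-01-*, 00--0, 00-0-, 000--*, 01-1-, 010--*
[col 3] 0-0--
Prime implicants: --001, -0-00, -000-, -1-10, -111-, 0--10, 0-0--, 00--0, 00-0-, 01-1-, 1-100, 1-111, 111-0
PI chart (minterm → PIs covering it):
  1 | --001,-000-,0-0--,00-0-
  2 | 0--10,0-0--,00--0
  3 | 0-0--  (sole → essential)
  4 | -0-00,00--0,00-0-
  5 | 00-0-  (sole → essential)
  6 | 0--10,00--0
  8 | 0-0--  (sole → essential)
  11 | 0-0--,01-1-
  14 | -1-10,-111-,0--10,01-1-
  15 | -111-,01-1-
  16 | -0-00,-000-
  17 | --001,-000-
  20 | -0-00,1-100
  23 | 1-111  (sole → essential)
  25 | --001  (sole → essential)
  26 | -1-10  (sole → essential)
  28 | 1-100,111-0
  30 | -1-10,-111-,111-0
  31 | -111-,1-111
Essential prime implicants: --001, -1-10, 0-0--, 00-0-, 1-111
Petrick residual → -0-00, -111-, 0--10, 1-100
Minimum SOP uses 9 PIs: c'd'e + b'd'e' + bde' + bcd + a'de' + a'c' + a'b'd' + acd'e' + acde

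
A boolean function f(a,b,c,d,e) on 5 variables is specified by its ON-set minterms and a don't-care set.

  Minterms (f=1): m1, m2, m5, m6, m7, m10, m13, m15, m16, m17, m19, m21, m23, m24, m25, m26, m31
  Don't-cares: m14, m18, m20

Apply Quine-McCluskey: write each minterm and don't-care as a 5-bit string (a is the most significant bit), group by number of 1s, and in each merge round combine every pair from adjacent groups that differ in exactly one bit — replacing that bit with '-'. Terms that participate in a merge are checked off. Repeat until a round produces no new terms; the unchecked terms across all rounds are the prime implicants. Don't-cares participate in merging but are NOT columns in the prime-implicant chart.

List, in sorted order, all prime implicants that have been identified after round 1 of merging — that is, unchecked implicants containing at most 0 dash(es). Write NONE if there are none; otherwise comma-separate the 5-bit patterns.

NONE

size-2^0 implicants → 00001(✓)  00010(✓)  00101(✓)  00110(✓)  00111(✓)  01010(✓)  01101(✓)  01110(✓)  01111(✓)  10000(✓)  10001(✓)  10010(✓)  10011(✓)  10100(✓)  10101(✓)  10111(✓)  11000(✓)  11001(✓)  11010(✓)  11111(✓)
size-2^1 implicants → -0001(✓)  -0010(✓)  -0101(✓)  -0111(✓)  -1010(✓)  -1111(✓)  0-010(✓)  0-101(✓)  0-110(✓)  0-111(✓)  00-01(✓)  00-10(✓)  001-1(✓)  0011-(✓)  01-10(✓)  011-1(✓)  0111-(✓)  1-000(✓)  1-001(✓)  1-010(✓)  1-111(✓)  10-00(✓)  10-01(✓)  10-11(✓)  100-0(✓)  100-1(✓)  1000-(✓)  1001-(✓)  101-1(✓)  1010-(✓)  110-0(✓)  1100-(✓)
size-2^2 implicants → --010  --111  -0-01  -01-1  0--10  0-1-1  0-11-  1-0-0  1-00-  10--1  10-0-  100--
Unchecked terms (primes): --010, --111, -0-01, -01-1, 0--10, 0-1-1, 0-11-, 1-0-0, 1-00-, 10--1, 10-0-, 100--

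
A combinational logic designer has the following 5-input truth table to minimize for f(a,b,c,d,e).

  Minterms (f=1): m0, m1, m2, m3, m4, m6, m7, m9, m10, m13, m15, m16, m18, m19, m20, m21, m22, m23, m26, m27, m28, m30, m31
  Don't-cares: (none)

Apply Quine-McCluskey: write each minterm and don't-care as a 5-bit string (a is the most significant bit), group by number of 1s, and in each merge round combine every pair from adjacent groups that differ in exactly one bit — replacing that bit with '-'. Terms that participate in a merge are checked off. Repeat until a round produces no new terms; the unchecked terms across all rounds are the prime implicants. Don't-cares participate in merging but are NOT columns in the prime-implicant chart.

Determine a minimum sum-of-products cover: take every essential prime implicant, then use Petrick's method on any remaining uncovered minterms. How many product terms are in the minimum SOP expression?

Round 0: 00000✓ 00001✓ 00010✓ 00011✓ 00100✓ 00110✓ 00111✓ 01001✓ 01010✓ 01101✓ 01111✓ 10000✓ 10010✓ 10011✓ 10100✓ 10101✓ 10110✓ 10111✓ 11010✓ 11011✓ 11100✓ 11110✓ 11111✓
Round 1: -0000✓ -0010✓ -0011✓ -0100✓ -0110✓ -0111✓ -1010✓ -1111✓ 0-001 0-010✓ 0-111✓ 00-00✓ 00-10✓ 00-11✓ 000-0✓ 000-1✓ 0000-✓ 0001-✓ 001-0✓ 0011-✓ 01-01 011-1 1-010✓ 1-011✓ 1-100✓ 1-110✓ 1-111✓ 10-00✓ 10-10✓ 10-11✓ 100-0✓ 1001-✓ 101-0✓ 101-1✓ 1010-✓ 1011-✓ 11-10✓ 11-11✓ 1101-✓ 111-0✓ 1111-✓
Round 2: --010 --111 -0-00✓ -0-10✓ -0-11✓ -00-0✓ -001-✓ -01-0✓ -011-✓ 00--0✓ 00-1-✓ 000-- 1--10✓ 1--11✓ 1-01-✓ 1-1-0 1-11-✓ 10--0✓ 10-1-✓ 101-- 11-1-✓
Round 3: -0--0 -0-1- 1--1-
PIs = {--010, --111, -0--0, -0-1-, 0-001, 000--, 01-01, 011-1, 1--1-, 1-1-0, 101--}
Coverage chart:
  m0: -0--0,000--
  m1: 0-001,000--
  m2: --010,-0--0,-0-1-,000--
  m3: -0-1-,000--
  m4: -0--0 ←essential
  m6: -0--0,-0-1-
  m7: --111,-0-1-
  m9: 0-001,01-01
  m10: --010 ←essential
  m13: 01-01,011-1
  m15: --111,011-1
  m16: -0--0 ←essential
  m18: --010,-0--0,-0-1-,1--1-
  m19: -0-1-,1--1-
  m20: -0--0,1-1-0,101--
  m21: 101-- ←essential
  m22: -0--0,-0-1-,1--1-,1-1-0,101--
  m23: --111,-0-1-,1--1-,101--
  m26: --010,1--1-
  m27: 1--1- ←essential
  m28: 1-1-0 ←essential
  m30: 1--1-,1-1-0
  m31: --111,1--1-
Essential: --010, -0--0, 1--1-, 1-1-0, 101--
Petrick residual → --111, 000--, 01-01
Min cover (8 terms): c'de' + cde + b'e' + a'b'c' + a'bd'e + ad + ace' + ab'c

8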